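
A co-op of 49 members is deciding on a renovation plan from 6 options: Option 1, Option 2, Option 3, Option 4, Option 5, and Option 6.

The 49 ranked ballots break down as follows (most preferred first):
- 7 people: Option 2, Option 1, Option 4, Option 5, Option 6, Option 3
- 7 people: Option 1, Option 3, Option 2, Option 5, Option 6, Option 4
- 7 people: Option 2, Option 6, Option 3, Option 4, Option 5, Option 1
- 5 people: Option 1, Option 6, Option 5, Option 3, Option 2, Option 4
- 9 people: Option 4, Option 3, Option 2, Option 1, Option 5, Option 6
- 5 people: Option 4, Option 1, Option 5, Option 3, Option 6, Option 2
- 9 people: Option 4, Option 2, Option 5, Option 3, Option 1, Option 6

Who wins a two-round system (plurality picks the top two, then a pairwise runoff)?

Option 2

Round 1 first-place votes: Option 1 12, Option 2 14, Option 3 0, Option 4 23, Option 5 0, Option 6 0. Option 4 and Option 2 advance.
Runoff: Option 4 is ranked above Option 2 on 23 ballots, Option 2 above Option 4 on 26.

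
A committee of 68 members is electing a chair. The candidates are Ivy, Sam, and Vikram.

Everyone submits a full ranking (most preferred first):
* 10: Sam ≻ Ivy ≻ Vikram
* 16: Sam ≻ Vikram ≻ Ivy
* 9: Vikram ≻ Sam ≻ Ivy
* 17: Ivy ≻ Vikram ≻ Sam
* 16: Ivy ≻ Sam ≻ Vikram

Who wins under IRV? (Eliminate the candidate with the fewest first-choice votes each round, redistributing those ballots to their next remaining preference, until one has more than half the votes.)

Round 1: Ivy 33, Sam 26, Vikram 9. Vikram eliminated.
Round 2: Ivy 33, Sam 35. Sam has a majority (≥35).

Sam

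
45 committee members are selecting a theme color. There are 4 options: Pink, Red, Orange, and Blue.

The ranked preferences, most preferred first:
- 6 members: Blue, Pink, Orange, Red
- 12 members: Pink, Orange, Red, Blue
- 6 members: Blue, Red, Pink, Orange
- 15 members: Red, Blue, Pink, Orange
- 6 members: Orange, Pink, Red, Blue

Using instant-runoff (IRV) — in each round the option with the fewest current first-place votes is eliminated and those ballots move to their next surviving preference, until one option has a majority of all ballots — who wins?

Pink

Round 1: Pink 12, Red 15, Orange 6, Blue 12. Orange eliminated.
Round 2: Pink 18, Red 15, Blue 12. Blue eliminated.
Round 3: Pink 24, Red 21. Pink has a majority (≥23).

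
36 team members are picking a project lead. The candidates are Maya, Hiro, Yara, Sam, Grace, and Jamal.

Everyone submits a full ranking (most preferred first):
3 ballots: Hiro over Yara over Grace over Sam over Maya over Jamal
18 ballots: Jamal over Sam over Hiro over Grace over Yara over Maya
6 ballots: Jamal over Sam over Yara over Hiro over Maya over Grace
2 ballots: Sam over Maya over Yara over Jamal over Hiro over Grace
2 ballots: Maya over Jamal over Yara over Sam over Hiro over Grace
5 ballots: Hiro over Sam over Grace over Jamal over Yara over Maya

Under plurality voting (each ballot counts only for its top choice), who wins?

Jamal

First-place votes: Maya 2, Hiro 8, Yara 0, Sam 2, Grace 0, Jamal 24.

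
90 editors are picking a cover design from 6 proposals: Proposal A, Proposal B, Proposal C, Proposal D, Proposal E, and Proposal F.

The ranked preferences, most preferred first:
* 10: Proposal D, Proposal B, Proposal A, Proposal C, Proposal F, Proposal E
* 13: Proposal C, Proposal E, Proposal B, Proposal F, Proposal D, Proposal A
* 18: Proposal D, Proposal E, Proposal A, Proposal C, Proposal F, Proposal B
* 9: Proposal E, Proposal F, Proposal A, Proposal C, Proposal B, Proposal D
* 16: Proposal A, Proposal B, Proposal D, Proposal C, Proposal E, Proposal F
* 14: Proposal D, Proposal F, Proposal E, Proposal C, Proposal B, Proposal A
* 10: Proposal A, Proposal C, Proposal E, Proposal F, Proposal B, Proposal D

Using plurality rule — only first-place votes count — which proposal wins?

Proposal D

First-place votes: Proposal A 26, Proposal B 0, Proposal C 13, Proposal D 42, Proposal E 9, Proposal F 0.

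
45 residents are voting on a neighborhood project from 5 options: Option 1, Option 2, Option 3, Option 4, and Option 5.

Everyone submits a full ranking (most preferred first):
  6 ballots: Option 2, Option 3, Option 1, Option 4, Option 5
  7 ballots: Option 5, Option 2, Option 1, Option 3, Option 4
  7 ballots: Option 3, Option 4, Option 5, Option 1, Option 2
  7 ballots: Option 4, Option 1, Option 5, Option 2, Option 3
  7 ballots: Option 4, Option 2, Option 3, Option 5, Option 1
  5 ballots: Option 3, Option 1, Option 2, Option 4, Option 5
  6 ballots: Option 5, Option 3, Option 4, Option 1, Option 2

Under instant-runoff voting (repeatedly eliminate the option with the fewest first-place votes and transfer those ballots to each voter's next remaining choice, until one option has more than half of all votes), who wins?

Round 1: Option 1 0, Option 2 6, Option 3 12, Option 4 14, Option 5 13. Option 1 eliminated.
Round 2: Option 2 6, Option 3 12, Option 4 14, Option 5 13. Option 2 eliminated.
Round 3: Option 3 18, Option 4 14, Option 5 13. Option 5 eliminated.
Round 4: Option 3 31, Option 4 14. Option 3 has a majority (≥23).

Option 3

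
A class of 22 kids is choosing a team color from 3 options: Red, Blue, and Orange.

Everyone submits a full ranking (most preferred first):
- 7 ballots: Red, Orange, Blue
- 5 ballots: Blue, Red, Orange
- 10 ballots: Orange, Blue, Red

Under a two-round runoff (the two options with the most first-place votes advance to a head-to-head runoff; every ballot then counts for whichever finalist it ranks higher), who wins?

Red

Round 1 first-place votes: Red 7, Blue 5, Orange 10. Orange and Red advance.
Runoff: Orange is ranked above Red on 10 ballots, Red above Orange on 12.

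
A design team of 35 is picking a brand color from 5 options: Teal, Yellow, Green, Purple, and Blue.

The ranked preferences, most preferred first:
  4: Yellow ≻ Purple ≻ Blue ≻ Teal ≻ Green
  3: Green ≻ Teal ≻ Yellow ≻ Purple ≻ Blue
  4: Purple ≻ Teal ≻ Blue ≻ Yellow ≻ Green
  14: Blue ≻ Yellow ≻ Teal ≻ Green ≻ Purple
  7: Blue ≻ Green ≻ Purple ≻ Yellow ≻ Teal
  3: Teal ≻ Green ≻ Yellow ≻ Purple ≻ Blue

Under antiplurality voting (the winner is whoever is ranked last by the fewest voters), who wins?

Last-place votes: Teal 7, Yellow 0, Green 8, Purple 14, Blue 6.

Yellow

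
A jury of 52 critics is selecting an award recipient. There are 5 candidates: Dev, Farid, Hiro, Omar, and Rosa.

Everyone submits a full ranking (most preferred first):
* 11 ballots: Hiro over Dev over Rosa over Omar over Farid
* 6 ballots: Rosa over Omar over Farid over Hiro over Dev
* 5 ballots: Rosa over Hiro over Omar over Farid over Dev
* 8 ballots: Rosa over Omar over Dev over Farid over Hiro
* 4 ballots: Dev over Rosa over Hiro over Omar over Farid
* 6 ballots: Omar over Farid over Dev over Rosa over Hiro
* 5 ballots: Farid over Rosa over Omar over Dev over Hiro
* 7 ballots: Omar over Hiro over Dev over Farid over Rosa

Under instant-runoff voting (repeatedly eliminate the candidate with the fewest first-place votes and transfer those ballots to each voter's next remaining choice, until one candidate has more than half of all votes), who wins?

Rosa

Round 1: Dev 4, Farid 5, Hiro 11, Omar 13, Rosa 19. Dev eliminated.
Round 2: Farid 5, Hiro 11, Omar 13, Rosa 23. Farid eliminated.
Round 3: Hiro 11, Omar 13, Rosa 28. Rosa has a majority (≥27).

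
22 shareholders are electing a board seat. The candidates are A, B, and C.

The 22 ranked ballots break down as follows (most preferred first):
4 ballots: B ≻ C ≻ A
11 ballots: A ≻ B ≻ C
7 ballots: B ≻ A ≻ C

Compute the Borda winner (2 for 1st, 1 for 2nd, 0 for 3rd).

A: 4×0 + 11×2 + 7×1 = 29
B: 4×2 + 11×1 + 7×2 = 33
C: 4×1 + 11×0 + 7×0 = 4

B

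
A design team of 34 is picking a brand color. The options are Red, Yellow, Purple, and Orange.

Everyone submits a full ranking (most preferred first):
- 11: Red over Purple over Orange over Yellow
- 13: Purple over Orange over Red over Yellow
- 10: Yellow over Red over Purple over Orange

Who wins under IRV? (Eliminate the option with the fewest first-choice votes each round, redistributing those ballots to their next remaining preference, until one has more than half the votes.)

Red

Round 1: Red 11, Yellow 10, Purple 13, Orange 0. Orange eliminated.
Round 2: Red 11, Yellow 10, Purple 13. Yellow eliminated.
Round 3: Red 21, Purple 13. Red has a majority (≥18).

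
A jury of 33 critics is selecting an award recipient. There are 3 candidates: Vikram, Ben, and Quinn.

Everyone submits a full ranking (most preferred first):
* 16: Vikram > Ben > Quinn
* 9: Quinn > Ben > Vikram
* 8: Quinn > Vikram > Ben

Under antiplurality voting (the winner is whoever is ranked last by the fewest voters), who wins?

Ben

Last-place votes: Vikram 9, Ben 8, Quinn 16.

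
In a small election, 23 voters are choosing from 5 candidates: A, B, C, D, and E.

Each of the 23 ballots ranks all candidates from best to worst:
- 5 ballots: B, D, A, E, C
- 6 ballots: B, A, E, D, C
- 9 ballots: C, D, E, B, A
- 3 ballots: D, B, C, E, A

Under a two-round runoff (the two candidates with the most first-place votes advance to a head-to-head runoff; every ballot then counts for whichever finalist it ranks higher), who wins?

B

Round 1 first-place votes: A 0, B 11, C 9, D 3, E 0. B and C advance.
Runoff: B is ranked above C on 14 ballots, C above B on 9.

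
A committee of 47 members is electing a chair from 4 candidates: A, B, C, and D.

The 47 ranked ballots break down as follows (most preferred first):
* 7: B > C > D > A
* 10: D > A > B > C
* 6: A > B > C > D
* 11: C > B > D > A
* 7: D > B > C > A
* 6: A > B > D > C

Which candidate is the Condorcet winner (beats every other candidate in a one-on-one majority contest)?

B

B vs A: 25–22
B vs C: 36–11
B vs D: 30–17
B beats every other candidate.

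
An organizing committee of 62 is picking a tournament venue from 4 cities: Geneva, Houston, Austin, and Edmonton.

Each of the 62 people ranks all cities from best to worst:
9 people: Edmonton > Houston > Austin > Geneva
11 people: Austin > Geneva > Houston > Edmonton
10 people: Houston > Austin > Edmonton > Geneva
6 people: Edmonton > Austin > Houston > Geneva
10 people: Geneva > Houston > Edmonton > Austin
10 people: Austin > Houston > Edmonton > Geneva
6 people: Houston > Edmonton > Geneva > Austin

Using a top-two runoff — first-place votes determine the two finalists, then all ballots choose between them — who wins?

Round 1 first-place votes: Geneva 10, Houston 16, Austin 21, Edmonton 15. Austin and Houston advance.
Runoff: Austin is ranked above Houston on 27 ballots, Houston above Austin on 35.

Houston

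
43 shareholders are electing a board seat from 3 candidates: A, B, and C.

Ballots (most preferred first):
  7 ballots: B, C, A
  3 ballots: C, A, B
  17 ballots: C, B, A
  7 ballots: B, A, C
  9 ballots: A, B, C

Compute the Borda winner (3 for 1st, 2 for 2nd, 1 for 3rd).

A: 7×1 + 3×2 + 17×1 + 7×2 + 9×3 = 71
B: 7×3 + 3×1 + 17×2 + 7×3 + 9×2 = 97
C: 7×2 + 3×3 + 17×3 + 7×1 + 9×1 = 90

B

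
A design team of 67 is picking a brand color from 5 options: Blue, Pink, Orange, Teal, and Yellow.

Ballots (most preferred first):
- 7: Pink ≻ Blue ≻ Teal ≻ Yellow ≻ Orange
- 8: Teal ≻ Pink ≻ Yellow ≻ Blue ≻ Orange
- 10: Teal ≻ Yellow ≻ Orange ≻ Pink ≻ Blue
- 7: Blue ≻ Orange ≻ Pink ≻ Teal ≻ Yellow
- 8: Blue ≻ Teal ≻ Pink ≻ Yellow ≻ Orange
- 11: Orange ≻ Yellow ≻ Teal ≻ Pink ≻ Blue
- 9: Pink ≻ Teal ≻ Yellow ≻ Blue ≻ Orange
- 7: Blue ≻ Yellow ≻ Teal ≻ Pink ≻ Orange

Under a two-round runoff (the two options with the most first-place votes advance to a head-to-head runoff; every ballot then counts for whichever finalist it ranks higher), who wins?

Teal

Round 1 first-place votes: Blue 22, Pink 16, Orange 11, Teal 18, Yellow 0. Blue and Teal advance.
Runoff: Blue is ranked above Teal on 29 ballots, Teal above Blue on 38.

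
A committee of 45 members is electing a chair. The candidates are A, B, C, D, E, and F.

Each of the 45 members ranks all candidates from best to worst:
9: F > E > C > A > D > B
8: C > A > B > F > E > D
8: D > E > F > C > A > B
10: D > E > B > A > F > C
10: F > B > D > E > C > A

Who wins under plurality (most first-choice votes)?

F

First-place votes: A 0, B 0, C 8, D 18, E 0, F 19.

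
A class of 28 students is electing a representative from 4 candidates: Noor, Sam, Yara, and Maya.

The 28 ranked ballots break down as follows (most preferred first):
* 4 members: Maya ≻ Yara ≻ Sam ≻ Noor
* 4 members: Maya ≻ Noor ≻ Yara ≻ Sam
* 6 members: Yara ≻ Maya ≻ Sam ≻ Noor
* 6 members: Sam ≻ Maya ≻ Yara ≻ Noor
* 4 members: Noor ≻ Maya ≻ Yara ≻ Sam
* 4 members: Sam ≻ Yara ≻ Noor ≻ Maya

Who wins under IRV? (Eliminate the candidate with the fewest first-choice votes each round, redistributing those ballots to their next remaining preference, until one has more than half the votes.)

Maya

Round 1: Noor 4, Sam 10, Yara 6, Maya 8. Noor eliminated.
Round 2: Sam 10, Yara 6, Maya 12. Yara eliminated.
Round 3: Sam 10, Maya 18. Maya has a majority (≥15).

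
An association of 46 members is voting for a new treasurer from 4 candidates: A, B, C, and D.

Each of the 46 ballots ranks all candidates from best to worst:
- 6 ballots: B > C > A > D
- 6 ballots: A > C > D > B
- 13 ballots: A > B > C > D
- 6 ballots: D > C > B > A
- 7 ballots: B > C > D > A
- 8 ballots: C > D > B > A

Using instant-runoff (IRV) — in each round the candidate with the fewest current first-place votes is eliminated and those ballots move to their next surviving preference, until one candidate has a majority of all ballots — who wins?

C

Round 1: A 19, B 13, C 8, D 6. D eliminated.
Round 2: A 19, B 13, C 14. B eliminated.
Round 3: A 19, C 27. C has a majority (≥24).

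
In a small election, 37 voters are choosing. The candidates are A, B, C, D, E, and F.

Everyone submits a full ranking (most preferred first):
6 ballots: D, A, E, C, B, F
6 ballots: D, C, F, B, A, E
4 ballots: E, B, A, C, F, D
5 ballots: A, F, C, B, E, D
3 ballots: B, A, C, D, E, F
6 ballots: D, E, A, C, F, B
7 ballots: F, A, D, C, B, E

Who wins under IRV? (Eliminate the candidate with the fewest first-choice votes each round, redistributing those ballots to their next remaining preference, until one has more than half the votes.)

A

Round 1: A 5, B 3, C 0, D 18, E 4, F 7. C eliminated.
Round 2: A 5, B 3, D 18, E 4, F 7. B eliminated.
Round 3: A 8, D 18, E 4, F 7. E eliminated.
Round 4: A 12, D 18, F 7. F eliminated.
Round 5: A 19, D 18. A has a majority (≥19).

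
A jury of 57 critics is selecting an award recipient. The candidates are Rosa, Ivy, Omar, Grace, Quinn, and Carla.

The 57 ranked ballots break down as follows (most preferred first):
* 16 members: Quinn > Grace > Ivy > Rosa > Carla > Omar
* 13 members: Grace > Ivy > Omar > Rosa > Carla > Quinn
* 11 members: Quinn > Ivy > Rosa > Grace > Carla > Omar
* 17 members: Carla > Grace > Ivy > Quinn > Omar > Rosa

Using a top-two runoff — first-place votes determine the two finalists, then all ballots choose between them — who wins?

Round 1 first-place votes: Rosa 0, Ivy 0, Omar 0, Grace 13, Quinn 27, Carla 17. Quinn and Carla advance.
Runoff: Quinn is ranked above Carla on 27 ballots, Carla above Quinn on 30.

Carla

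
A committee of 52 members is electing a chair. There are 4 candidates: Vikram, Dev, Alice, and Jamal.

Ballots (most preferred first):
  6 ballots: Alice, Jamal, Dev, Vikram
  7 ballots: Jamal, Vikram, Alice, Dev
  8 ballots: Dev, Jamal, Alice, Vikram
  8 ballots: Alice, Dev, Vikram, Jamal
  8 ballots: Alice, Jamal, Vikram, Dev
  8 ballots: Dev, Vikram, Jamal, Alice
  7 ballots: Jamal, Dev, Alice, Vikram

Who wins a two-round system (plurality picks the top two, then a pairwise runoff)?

Alice

Round 1 first-place votes: Vikram 0, Dev 16, Alice 22, Jamal 14. Alice and Dev advance.
Runoff: Alice is ranked above Dev on 29 ballots, Dev above Alice on 23.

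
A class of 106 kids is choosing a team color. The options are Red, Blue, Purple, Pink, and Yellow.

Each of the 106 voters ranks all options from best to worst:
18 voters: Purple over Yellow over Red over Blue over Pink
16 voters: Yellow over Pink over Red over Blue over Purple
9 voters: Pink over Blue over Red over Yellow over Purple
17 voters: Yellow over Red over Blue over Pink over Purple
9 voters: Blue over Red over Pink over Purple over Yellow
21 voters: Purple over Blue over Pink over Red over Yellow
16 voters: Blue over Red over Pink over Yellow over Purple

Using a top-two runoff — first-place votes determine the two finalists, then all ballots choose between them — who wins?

Round 1 first-place votes: Red 0, Blue 25, Purple 39, Pink 9, Yellow 33. Purple and Yellow advance.
Runoff: Purple is ranked above Yellow on 48 ballots, Yellow above Purple on 58.

Yellow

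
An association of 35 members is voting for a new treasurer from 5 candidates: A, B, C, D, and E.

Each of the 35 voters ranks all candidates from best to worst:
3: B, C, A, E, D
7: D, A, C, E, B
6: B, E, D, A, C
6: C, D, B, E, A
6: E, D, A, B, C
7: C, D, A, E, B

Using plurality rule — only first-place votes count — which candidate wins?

First-place votes: A 0, B 9, C 13, D 7, E 6.

C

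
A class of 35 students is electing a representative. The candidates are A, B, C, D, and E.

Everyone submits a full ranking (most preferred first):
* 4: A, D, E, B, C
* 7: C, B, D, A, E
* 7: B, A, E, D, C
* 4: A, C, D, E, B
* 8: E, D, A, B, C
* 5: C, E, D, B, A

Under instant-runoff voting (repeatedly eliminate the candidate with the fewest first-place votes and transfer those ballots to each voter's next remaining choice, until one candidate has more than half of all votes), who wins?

Round 1: A 8, B 7, C 12, D 0, E 8. D eliminated.
Round 2: A 8, B 7, C 12, E 8. B eliminated.
Round 3: A 15, C 12, E 8. E eliminated.
Round 4: A 23, C 12. A has a majority (≥18).

A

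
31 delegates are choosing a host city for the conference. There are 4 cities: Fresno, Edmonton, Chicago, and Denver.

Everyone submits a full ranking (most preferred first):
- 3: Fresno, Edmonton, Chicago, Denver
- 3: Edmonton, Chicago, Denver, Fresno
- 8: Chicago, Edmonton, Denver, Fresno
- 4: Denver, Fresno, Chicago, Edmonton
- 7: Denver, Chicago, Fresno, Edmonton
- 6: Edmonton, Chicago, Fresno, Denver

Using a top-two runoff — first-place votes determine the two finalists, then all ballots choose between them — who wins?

Round 1 first-place votes: Fresno 3, Edmonton 9, Chicago 8, Denver 11. Denver and Edmonton advance.
Runoff: Denver is ranked above Edmonton on 11 ballots, Edmonton above Denver on 20.

Edmonton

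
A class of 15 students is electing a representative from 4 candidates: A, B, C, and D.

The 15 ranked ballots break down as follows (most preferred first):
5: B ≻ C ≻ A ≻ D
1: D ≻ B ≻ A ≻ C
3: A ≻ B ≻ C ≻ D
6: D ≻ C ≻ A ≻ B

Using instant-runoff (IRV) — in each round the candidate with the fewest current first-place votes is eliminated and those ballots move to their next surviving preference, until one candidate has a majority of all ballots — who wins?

Round 1: A 3, B 5, C 0, D 7. C eliminated.
Round 2: A 3, B 5, D 7. A eliminated.
Round 3: B 8, D 7. B has a majority (≥8).

B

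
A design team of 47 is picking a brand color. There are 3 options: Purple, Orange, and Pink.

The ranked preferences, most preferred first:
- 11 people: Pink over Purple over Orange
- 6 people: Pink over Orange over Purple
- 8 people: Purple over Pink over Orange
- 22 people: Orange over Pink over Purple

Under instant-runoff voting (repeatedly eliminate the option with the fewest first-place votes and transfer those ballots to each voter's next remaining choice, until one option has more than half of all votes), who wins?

Round 1: Purple 8, Orange 22, Pink 17. Purple eliminated.
Round 2: Orange 22, Pink 25. Pink has a majority (≥24).

Pink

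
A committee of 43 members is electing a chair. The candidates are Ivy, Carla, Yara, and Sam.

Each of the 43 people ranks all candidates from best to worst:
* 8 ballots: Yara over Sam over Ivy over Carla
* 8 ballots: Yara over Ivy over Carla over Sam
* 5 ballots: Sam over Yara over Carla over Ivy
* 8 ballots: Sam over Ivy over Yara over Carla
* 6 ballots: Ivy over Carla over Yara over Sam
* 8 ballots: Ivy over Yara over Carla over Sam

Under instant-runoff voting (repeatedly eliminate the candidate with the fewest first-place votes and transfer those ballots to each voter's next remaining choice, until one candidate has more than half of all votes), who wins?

Round 1: Ivy 14, Carla 0, Yara 16, Sam 13. Carla eliminated.
Round 2: Ivy 14, Yara 16, Sam 13. Sam eliminated.
Round 3: Ivy 22, Yara 21. Ivy has a majority (≥22).

Ivy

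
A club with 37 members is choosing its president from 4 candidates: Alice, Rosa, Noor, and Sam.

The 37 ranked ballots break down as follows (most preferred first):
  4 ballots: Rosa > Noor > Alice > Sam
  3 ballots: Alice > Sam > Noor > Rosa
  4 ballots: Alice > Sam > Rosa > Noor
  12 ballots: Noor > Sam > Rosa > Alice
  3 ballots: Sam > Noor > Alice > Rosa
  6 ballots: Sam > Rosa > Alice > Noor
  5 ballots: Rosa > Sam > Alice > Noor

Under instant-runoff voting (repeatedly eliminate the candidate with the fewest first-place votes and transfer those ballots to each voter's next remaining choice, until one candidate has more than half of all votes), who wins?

Round 1: Alice 7, Rosa 9, Noor 12, Sam 9. Alice eliminated.
Round 2: Rosa 9, Noor 12, Sam 16. Rosa eliminated.
Round 3: Noor 16, Sam 21. Sam has a majority (≥19).

Sam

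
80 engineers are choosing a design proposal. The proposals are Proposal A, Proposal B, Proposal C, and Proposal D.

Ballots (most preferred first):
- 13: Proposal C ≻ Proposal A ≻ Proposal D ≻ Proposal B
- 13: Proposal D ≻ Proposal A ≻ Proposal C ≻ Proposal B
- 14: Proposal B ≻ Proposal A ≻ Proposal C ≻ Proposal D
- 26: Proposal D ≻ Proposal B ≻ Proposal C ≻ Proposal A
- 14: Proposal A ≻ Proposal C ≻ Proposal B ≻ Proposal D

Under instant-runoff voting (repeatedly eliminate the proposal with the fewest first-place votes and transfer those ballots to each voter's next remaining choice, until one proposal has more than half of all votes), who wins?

Proposal A

Round 1: Proposal A 14, Proposal B 14, Proposal C 13, Proposal D 39. Proposal C eliminated.
Round 2: Proposal A 27, Proposal B 14, Proposal D 39. Proposal B eliminated.
Round 3: Proposal A 41, Proposal D 39. Proposal A has a majority (≥41).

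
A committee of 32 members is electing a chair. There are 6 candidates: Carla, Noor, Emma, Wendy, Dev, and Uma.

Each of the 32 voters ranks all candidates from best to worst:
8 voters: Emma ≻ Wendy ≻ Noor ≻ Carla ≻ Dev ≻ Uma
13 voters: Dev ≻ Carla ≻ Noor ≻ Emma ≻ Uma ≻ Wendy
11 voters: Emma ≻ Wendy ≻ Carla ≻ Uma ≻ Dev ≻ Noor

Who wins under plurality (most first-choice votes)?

Emma

First-place votes: Carla 0, Noor 0, Emma 19, Wendy 0, Dev 13, Uma 0.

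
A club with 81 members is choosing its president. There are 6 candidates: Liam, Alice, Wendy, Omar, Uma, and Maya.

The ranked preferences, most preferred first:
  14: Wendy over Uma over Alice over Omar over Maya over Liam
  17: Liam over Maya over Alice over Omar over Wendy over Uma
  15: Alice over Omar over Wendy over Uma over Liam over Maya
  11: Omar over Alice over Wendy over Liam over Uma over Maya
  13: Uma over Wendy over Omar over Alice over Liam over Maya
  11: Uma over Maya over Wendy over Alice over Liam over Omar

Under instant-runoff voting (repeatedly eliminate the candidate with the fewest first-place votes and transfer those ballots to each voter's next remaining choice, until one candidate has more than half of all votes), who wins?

Alice

Round 1: Liam 17, Alice 15, Wendy 14, Omar 11, Uma 24, Maya 0. Maya eliminated.
Round 2: Liam 17, Alice 15, Wendy 14, Omar 11, Uma 24. Omar eliminated.
Round 3: Liam 17, Alice 26, Wendy 14, Uma 24. Wendy eliminated.
Round 4: Liam 17, Alice 26, Uma 38. Liam eliminated.
Round 5: Alice 43, Uma 38. Alice has a majority (≥41).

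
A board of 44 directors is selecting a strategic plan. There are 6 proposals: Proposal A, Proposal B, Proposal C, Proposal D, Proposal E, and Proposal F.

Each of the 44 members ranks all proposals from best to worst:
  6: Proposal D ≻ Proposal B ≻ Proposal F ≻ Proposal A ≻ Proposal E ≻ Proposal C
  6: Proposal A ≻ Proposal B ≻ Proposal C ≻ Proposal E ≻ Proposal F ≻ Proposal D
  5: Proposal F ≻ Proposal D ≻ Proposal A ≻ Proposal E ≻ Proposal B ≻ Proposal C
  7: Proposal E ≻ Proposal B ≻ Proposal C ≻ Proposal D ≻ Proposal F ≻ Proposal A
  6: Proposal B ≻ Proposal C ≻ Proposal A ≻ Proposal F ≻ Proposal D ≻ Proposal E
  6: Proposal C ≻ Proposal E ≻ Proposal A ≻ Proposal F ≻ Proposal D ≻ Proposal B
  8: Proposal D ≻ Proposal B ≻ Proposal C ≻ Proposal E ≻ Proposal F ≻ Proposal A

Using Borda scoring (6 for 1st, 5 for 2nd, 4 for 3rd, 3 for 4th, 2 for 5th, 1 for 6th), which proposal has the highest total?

Proposal B

Proposal A: 6×3 + 6×6 + 5×4 + 7×1 + 6×4 + 6×4 + 8×1 = 137
Proposal B: 6×5 + 6×5 + 5×2 + 7×5 + 6×6 + 6×1 + 8×5 = 187
Proposal C: 6×1 + 6×4 + 5×1 + 7×4 + 6×5 + 6×6 + 8×4 = 161
Proposal D: 6×6 + 6×1 + 5×5 + 7×3 + 6×2 + 6×2 + 8×6 = 160
Proposal E: 6×2 + 6×3 + 5×3 + 7×6 + 6×1 + 6×5 + 8×3 = 147
Proposal F: 6×4 + 6×2 + 5×6 + 7×2 + 6×3 + 6×3 + 8×2 = 132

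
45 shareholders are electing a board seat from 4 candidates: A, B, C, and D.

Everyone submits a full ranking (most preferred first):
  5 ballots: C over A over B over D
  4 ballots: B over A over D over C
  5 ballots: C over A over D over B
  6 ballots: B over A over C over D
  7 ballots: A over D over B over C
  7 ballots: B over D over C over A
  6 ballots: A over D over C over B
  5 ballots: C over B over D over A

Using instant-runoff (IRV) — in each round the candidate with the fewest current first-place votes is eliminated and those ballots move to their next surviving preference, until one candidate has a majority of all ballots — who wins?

Round 1: A 13, B 17, C 15, D 0. D eliminated.
Round 2: A 13, B 17, C 15. A eliminated.
Round 3: B 24, C 21. B has a majority (≥23).

B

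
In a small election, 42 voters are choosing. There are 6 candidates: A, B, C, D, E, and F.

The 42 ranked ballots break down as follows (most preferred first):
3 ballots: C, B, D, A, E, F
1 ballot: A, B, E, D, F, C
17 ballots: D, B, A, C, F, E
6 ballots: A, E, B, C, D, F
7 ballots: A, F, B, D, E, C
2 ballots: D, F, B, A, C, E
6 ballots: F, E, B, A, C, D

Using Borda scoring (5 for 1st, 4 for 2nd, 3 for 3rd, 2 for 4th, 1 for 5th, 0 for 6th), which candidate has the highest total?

B

A: 3×2 + 1×5 + 17×3 + 6×5 + 7×5 + 2×2 + 6×2 = 143
B: 3×4 + 1×4 + 17×4 + 6×3 + 7×3 + 2×3 + 6×3 = 147
C: 3×5 + 1×0 + 17×2 + 6×2 + 7×0 + 2×1 + 6×1 = 69
D: 3×3 + 1×2 + 17×5 + 6×1 + 7×2 + 2×5 + 6×0 = 126
E: 3×1 + 1×3 + 17×0 + 6×4 + 7×1 + 2×0 + 6×4 = 61
F: 3×0 + 1×1 + 17×1 + 6×0 + 7×4 + 2×4 + 6×5 = 84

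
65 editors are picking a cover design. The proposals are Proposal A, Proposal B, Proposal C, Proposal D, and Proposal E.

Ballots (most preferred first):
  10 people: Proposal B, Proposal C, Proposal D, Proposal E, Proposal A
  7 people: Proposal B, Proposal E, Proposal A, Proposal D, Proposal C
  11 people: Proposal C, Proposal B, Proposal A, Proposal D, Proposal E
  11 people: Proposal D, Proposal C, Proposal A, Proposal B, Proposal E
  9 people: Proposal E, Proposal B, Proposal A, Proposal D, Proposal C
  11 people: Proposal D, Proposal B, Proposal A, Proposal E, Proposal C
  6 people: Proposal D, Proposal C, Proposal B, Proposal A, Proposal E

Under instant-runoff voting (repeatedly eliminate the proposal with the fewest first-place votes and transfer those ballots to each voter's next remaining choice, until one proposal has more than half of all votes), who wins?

Proposal B

Round 1: Proposal A 0, Proposal B 17, Proposal C 11, Proposal D 28, Proposal E 9. Proposal A eliminated.
Round 2: Proposal B 17, Proposal C 11, Proposal D 28, Proposal E 9. Proposal E eliminated.
Round 3: Proposal B 26, Proposal C 11, Proposal D 28. Proposal C eliminated.
Round 4: Proposal B 37, Proposal D 28. Proposal B has a majority (≥33).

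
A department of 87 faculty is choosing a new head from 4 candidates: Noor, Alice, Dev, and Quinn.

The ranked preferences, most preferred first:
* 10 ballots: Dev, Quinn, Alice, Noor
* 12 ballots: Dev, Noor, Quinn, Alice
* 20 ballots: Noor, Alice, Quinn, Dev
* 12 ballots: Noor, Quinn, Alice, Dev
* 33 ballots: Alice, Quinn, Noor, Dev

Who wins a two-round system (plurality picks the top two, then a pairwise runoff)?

Noor

Round 1 first-place votes: Noor 32, Alice 33, Dev 22, Quinn 0. Alice and Noor advance.
Runoff: Alice is ranked above Noor on 43 ballots, Noor above Alice on 44.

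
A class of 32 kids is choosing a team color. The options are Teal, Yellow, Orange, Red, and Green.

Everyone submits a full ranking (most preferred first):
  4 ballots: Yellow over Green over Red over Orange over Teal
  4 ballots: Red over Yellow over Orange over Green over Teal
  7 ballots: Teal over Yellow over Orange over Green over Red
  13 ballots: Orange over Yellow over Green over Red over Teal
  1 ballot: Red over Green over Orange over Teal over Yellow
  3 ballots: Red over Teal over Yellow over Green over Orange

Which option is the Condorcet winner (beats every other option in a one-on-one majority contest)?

Yellow

Yellow vs Teal: 21–11
Yellow vs Orange: 18–14
Yellow vs Red: 24–8
Yellow vs Green: 31–1
Yellow beats every other option.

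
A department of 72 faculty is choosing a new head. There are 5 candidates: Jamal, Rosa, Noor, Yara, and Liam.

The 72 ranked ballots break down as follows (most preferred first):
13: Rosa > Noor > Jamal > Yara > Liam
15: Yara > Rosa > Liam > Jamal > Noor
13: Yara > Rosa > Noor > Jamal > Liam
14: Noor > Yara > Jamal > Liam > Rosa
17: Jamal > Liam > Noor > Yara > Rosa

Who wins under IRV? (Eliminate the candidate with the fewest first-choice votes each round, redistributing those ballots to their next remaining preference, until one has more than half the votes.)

Noor

Round 1: Jamal 17, Rosa 13, Noor 14, Yara 28, Liam 0. Liam eliminated.
Round 2: Jamal 17, Rosa 13, Noor 14, Yara 28. Rosa eliminated.
Round 3: Jamal 17, Noor 27, Yara 28. Jamal eliminated.
Round 4: Noor 44, Yara 28. Noor has a majority (≥37).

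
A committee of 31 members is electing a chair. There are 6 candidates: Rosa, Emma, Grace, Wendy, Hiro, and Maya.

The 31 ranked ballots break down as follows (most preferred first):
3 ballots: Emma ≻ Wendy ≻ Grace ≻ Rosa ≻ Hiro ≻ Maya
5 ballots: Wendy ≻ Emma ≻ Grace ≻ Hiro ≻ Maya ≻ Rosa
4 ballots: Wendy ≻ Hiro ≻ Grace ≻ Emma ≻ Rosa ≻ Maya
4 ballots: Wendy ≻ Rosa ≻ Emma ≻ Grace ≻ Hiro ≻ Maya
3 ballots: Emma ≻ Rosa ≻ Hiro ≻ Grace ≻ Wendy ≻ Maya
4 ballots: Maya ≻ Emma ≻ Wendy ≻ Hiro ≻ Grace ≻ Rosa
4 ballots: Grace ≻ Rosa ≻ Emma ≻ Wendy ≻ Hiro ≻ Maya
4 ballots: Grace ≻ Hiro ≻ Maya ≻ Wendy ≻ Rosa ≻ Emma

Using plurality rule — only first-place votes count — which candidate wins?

Wendy

First-place votes: Rosa 0, Emma 6, Grace 8, Wendy 13, Hiro 0, Maya 4.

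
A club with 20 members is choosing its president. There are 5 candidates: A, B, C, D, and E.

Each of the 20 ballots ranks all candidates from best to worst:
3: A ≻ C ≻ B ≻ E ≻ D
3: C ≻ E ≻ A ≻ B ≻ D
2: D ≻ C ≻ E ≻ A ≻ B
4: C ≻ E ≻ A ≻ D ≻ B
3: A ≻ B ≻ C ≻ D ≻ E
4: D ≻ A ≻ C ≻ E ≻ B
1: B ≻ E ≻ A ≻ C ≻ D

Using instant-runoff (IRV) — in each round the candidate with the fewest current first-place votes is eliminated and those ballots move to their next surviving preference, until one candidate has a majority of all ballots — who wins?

Round 1: A 6, B 1, C 7, D 6, E 0. E eliminated.
Round 2: A 6, B 1, C 7, D 6. B eliminated.
Round 3: A 7, C 7, D 6. D eliminated.
Round 4: A 11, C 9. A has a majority (≥11).

A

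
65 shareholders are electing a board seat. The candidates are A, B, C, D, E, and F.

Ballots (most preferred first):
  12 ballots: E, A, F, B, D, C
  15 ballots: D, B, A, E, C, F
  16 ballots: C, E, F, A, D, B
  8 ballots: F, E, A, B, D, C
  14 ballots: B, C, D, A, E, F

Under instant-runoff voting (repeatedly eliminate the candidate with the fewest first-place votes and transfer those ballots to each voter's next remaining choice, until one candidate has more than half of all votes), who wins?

E

Round 1: A 0, B 14, C 16, D 15, E 12, F 8. A eliminated.
Round 2: B 14, C 16, D 15, E 12, F 8. F eliminated.
Round 3: B 14, C 16, D 15, E 20. B eliminated.
Round 4: C 30, D 15, E 20. D eliminated.
Round 5: C 30, E 35. E has a majority (≥33).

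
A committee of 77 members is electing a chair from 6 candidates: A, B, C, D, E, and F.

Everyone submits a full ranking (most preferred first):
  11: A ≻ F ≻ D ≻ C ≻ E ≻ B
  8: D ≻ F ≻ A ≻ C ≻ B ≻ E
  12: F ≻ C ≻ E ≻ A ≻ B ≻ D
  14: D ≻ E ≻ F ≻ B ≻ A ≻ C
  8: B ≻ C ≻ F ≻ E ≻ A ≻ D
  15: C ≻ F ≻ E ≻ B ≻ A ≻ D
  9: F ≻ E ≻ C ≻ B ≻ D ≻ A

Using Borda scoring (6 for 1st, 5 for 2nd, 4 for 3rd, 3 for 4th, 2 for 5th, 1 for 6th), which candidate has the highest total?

A: 11×6 + 8×4 + 12×3 + 14×2 + 8×2 + 15×2 + 9×1 = 217
B: 11×1 + 8×2 + 12×2 + 14×3 + 8×6 + 15×3 + 9×3 = 213
C: 11×3 + 8×3 + 12×5 + 14×1 + 8×5 + 15×6 + 9×4 = 297
D: 11×4 + 8×6 + 12×1 + 14×6 + 8×1 + 15×1 + 9×2 = 229
E: 11×2 + 8×1 + 12×4 + 14×5 + 8×3 + 15×4 + 9×5 = 277
F: 11×5 + 8×5 + 12×6 + 14×4 + 8×4 + 15×5 + 9×6 = 384

F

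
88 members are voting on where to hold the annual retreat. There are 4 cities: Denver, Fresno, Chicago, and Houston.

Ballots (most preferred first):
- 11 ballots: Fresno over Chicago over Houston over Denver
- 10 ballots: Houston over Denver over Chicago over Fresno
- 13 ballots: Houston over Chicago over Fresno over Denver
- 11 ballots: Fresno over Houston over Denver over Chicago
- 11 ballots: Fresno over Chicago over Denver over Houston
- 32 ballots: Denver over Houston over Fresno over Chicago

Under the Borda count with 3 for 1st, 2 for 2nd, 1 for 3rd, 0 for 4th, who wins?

Houston

Denver: 11×0 + 10×2 + 13×0 + 11×1 + 11×1 + 32×3 = 138
Fresno: 11×3 + 10×0 + 13×1 + 11×3 + 11×3 + 32×1 = 144
Chicago: 11×2 + 10×1 + 13×2 + 11×0 + 11×2 + 32×0 = 80
Houston: 11×1 + 10×3 + 13×3 + 11×2 + 11×0 + 32×2 = 166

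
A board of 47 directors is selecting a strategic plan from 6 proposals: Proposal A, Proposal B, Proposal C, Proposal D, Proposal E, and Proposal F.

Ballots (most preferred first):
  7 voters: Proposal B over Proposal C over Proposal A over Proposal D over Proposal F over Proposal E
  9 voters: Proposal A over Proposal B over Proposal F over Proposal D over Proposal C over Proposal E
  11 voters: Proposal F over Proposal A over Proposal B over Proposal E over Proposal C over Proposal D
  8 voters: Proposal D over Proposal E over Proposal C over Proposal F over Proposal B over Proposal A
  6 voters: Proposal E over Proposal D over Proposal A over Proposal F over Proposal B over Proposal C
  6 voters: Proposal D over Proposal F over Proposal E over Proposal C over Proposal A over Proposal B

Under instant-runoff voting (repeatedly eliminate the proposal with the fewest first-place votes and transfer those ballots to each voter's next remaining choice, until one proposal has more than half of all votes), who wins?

Round 1: Proposal A 9, Proposal B 7, Proposal C 0, Proposal D 14, Proposal E 6, Proposal F 11. Proposal C eliminated.
Round 2: Proposal A 9, Proposal B 7, Proposal D 14, Proposal E 6, Proposal F 11. Proposal E eliminated.
Round 3: Proposal A 9, Proposal B 7, Proposal D 20, Proposal F 11. Proposal B eliminated.
Round 4: Proposal A 16, Proposal D 20, Proposal F 11. Proposal F eliminated.
Round 5: Proposal A 27, Proposal D 20. Proposal A has a majority (≥24).

Proposal A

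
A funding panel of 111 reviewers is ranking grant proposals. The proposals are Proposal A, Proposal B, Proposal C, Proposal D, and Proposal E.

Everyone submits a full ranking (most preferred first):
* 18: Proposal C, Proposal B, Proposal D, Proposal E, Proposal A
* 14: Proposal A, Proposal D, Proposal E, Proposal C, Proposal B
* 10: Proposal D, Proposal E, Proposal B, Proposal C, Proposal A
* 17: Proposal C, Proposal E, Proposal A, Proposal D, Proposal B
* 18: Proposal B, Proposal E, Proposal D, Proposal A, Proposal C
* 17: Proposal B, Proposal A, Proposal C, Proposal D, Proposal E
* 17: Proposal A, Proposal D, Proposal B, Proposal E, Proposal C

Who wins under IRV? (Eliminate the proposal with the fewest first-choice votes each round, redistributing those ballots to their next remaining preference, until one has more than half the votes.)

Proposal B

Round 1: Proposal A 31, Proposal B 35, Proposal C 35, Proposal D 10, Proposal E 0. Proposal E eliminated.
Round 2: Proposal A 31, Proposal B 35, Proposal C 35, Proposal D 10. Proposal D eliminated.
Round 3: Proposal A 31, Proposal B 45, Proposal C 35. Proposal A eliminated.
Round 4: Proposal B 62, Proposal C 49. Proposal B has a majority (≥56).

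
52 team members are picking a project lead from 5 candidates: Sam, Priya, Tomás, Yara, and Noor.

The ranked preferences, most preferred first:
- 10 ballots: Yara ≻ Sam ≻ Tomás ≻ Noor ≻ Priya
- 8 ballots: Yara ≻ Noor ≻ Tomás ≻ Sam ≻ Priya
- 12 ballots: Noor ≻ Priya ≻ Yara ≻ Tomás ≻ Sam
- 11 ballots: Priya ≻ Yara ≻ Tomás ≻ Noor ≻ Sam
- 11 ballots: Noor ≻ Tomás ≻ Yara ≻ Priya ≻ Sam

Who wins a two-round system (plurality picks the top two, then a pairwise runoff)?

Round 1 first-place votes: Sam 0, Priya 11, Tomás 0, Yara 18, Noor 23. Noor and Yara advance.
Runoff: Noor is ranked above Yara on 23 ballots, Yara above Noor on 29.

Yara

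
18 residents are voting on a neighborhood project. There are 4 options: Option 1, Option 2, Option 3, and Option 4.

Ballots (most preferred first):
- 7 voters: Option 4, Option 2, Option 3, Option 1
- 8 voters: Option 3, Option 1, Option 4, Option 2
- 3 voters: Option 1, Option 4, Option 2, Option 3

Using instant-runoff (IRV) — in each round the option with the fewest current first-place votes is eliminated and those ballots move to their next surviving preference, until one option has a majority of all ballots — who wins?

Round 1: Option 1 3, Option 2 0, Option 3 8, Option 4 7. Option 2 eliminated.
Round 2: Option 1 3, Option 3 8, Option 4 7. Option 1 eliminated.
Round 3: Option 3 8, Option 4 10. Option 4 has a majority (≥10).

Option 4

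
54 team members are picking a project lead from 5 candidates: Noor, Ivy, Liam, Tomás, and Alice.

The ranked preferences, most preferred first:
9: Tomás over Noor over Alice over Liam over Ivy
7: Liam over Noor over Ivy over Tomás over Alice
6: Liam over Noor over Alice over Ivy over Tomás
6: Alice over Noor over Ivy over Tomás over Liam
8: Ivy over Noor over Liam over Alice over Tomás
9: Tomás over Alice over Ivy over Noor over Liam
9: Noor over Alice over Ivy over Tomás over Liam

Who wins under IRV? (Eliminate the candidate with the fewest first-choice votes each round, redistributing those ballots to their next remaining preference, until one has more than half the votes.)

Round 1: Noor 9, Ivy 8, Liam 13, Tomás 18, Alice 6. Alice eliminated.
Round 2: Noor 15, Ivy 8, Liam 13, Tomás 18. Ivy eliminated.
Round 3: Noor 23, Liam 13, Tomás 18. Liam eliminated.
Round 4: Noor 36, Tomás 18. Noor has a majority (≥28).

Noor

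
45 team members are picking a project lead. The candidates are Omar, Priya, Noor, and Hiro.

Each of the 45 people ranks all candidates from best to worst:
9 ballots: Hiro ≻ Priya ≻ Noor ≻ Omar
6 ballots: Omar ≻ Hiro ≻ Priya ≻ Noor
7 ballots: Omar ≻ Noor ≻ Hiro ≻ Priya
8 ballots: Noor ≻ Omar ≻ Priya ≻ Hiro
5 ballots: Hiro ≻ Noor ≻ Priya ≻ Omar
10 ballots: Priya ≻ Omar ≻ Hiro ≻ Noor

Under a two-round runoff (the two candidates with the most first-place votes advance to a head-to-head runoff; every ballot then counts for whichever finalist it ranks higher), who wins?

Round 1 first-place votes: Omar 13, Priya 10, Noor 8, Hiro 14. Hiro and Omar advance.
Runoff: Hiro is ranked above Omar on 14 ballots, Omar above Hiro on 31.

Omar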